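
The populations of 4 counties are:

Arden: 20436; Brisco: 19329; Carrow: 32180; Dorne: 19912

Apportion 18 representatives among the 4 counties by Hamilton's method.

Arden 4, Brisco 4, Carrow 6, Dorne 4

The standard divisor is 91857/18 ≈ 5103.167.
Standard quotas: Arden 4.0046, Brisco 3.7876, Carrow 6.3059, Dorne 3.9019.
Lower quotas: Arden 4, Brisco 3, Carrow 6, Dorne 3 (sum 16, leaving 2 seats).
Remainders in descending order: Dorne 0.9019, Brisco 0.7876, Carrow 0.3059, Arden 0.0046.
The surplus seats go to Dorne, Brisco.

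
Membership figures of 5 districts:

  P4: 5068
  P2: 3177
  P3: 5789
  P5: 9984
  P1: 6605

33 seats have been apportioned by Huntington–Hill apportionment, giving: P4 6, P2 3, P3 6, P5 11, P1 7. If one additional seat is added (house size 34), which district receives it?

P2

Priority for the next seat is population ÷ (√(s·(s+1))).
Priorities: P4 782.009, P2 917.121, P3 893.262, P5 868.996, P1 882.630.
Highest priority: P2.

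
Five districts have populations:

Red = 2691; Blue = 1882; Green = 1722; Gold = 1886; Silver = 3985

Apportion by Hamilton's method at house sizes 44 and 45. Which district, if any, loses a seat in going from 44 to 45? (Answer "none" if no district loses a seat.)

none

At 44 seats: Red 10, Blue 7, Green 6, Gold 7, Silver 14.
At 45 seats: Red 10, Blue 7, Green 6, Gold 7, Silver 15.
No district's allocation decreased.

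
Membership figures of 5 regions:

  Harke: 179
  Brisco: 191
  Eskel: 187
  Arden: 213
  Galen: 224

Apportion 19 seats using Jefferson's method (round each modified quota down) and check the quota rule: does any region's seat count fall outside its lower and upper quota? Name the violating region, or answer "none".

Standard quotas: Harke 3.422, Brisco 3.651, Eskel 3.574, Arden 4.071, Galen 4.282.
Jefferson allocation: Harke 3, Brisco 4, Eskel 4, Arden 4, Galen 4.
Every allocation lies between the lower and upper quota.

none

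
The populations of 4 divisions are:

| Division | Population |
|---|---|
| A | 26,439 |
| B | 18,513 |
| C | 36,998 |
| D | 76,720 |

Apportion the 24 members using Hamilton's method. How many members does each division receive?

Standard divisor: 158670 ÷ 24 ≈ 6611.25.
Standard quotas: A 3.9991, B 2.8002, C 5.5962, D 11.6045.
Lower quotas: A 3, B 2, C 5, D 11 (sum 21, leaving 3 seats).
Remainders in descending order: A 0.9991, B 0.8002, D 0.6045, C 0.5962.
Largest remainders: A, B, D receive the extra seats.

A 4, B 3, C 5, D 12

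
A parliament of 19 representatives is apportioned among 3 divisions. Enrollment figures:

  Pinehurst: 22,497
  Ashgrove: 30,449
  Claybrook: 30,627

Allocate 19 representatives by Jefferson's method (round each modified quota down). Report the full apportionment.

Pinehurst 5, Ashgrove 7, Claybrook 7

Standard divisor 83573/19 ≈ 4398.579; standard quotas: Pinehurst 5.115, Ashgrove 6.922, Claybrook 6.963.
Rounding down gives 5, 6, 6 = 17 seats, so the divisor must be adjusted.
With modified divisor 4100: modified quotas Pinehurst 5.487, Ashgrove 7.427, Claybrook 7.470.
Rounding down: Pinehurst 5, Ashgrove 7, Claybrook 7 (total 19).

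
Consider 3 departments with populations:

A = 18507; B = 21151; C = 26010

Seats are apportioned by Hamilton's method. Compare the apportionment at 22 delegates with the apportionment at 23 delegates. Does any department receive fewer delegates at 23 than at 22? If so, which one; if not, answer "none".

At 22 seats: A 6, B 7, C 9.
At 23 seats: A 7, B 7, C 9.
No department's allocation decreased.

none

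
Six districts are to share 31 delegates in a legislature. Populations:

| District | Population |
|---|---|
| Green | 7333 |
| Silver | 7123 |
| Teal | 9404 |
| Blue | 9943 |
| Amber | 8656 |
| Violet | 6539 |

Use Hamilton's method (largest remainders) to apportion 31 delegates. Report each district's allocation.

The standard divisor is 48998/31 ≈ 1580.581.
Standard quotas: Green 4.6394, Silver 4.5066, Teal 5.9497, Blue 6.2907, Amber 5.4765, Violet 4.1371.
Lower quotas: Green 4, Silver 4, Teal 5, Blue 6, Amber 5, Violet 4 (sum 28, leaving 3 seats).
Remainders in descending order: Teal 0.9497, Green 0.6394, Silver 0.5066, Amber 0.4765, Blue 0.2907, Violet 0.1371.
The surplus seats go to Teal, Green, Silver.

Green 5; Silver 5; Teal 6; Blue 6; Amber 5; Violet 4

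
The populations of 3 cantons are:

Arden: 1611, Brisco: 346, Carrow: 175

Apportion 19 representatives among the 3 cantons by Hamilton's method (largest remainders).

Arden 14; Brisco 3; Carrow 2

Total 2132; standard divisor 2132/19 ≈ 112.211.
Standard quotas: Arden 14.357, Brisco 3.083, Carrow 1.560.
Lower quotas: Arden 14, Brisco 3, Carrow 1 (sum 18, leaving 1 seat).
Remainders in descending order: Carrow 0.560, Arden 0.357, Brisco 0.083.
Largest remainder: Carrow receives the extra seat.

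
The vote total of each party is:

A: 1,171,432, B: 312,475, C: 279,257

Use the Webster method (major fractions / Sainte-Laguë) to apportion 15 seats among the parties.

Standard divisor 1763164/15 ≈ 117544.267; standard quotas: A 9.966, B 2.658, C 2.376.
Rounding to the nearest integer gives A 10, B 3, C 2 — total 15, matching the house size, so no adjustment is needed.

A 10; B 3; C 2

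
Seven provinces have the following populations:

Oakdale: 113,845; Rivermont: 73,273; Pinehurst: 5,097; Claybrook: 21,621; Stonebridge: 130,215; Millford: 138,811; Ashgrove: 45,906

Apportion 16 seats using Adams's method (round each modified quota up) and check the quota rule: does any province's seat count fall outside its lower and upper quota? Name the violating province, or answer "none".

Standard quotas: Oakdale 3.445, Rivermont 2.217, Pinehurst 0.154, Claybrook 0.654, Stonebridge 3.940, Millford 4.200, Ashgrove 1.389.
Adams allocation: Oakdale 3, Rivermont 2, Pinehurst 1, Claybrook 1, Stonebridge 3, Millford 4, Ashgrove 2.
Every allocation lies between the lower and upper quota.

none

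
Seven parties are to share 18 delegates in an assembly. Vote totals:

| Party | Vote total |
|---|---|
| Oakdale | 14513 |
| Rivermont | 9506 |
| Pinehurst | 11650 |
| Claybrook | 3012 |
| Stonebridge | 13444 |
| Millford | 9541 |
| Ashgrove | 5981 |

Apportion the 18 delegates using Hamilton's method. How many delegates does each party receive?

The standard divisor is 67647/18 ≈ 3758.167.
Standard quotas: Oakdale 3.8617, Rivermont 2.5294, Pinehurst 3.0999, Claybrook 0.8015, Stonebridge 3.5773, Millford 2.5387, Ashgrove 1.5915.
Lower quotas: Oakdale 3, Rivermont 2, Pinehurst 3, Claybrook 0, Stonebridge 3, Millford 2, Ashgrove 1 (sum 14, leaving 4 seats).
Remainders in descending order: Oakdale 0.8617, Claybrook 0.8015, Ashgrove 0.5915, Stonebridge 0.5773, Millford 0.5387, Rivermont 0.5294, Pinehurst 0.0999.
Largest remainders: Oakdale, Claybrook, Ashgrove, Stonebridge receive the extra seats.

Oakdale 4; Rivermont 2; Pinehurst 3; Claybrook 1; Stonebridge 4; Millford 2; Ashgrove 2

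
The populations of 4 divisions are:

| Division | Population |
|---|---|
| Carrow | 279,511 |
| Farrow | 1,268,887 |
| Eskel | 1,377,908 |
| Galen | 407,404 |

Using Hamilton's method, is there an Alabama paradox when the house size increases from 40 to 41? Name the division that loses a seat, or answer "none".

At 40 seats: Carrow 3, Farrow 15, Eskel 17, Galen 5.
At 41 seats: Carrow 3, Farrow 16, Eskel 17, Galen 5.
No division's allocation decreased.

none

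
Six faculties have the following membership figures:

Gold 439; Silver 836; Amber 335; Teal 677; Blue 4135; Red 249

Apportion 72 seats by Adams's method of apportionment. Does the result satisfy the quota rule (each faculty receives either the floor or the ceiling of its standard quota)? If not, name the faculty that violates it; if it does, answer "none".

Blue

Standard quotas: Gold 4.738, Silver 9.023, Amber 3.616, Teal 7.307, Blue 44.629, Red 2.687.
Adams allocation: Gold 5, Silver 9, Amber 4, Teal 8, Blue 43, Red 3.
Blue has quota 44.629 (lower 44, upper 45) but receives 43 — outside the quota interval.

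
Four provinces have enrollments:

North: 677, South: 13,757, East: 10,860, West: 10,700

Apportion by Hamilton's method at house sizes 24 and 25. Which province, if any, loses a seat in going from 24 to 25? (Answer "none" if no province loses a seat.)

At 24 seats: North 1, South 9, East 7, West 7.
At 25 seats: North 0, South 10, East 8, West 7.
North drops from 1 to 0.

North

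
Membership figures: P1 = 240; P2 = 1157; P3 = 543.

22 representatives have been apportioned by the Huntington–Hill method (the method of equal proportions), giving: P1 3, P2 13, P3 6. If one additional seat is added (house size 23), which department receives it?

P2

Priority for the next seat is population ÷ (√(s·(s+1))).
Priorities: P1 69.282, P2 85.763, P3 83.787.
Highest priority: P2.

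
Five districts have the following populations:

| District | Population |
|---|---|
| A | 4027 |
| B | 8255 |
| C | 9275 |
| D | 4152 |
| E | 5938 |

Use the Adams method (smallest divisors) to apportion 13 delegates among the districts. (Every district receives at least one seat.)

Standard divisor 31647/13 ≈ 2434.385; standard quotas: A 1.654, B 3.391, C 3.810, D 1.706, E 2.439.
Rounding up gives 2, 4, 4, 2, 3 = 15 seats, so the divisor must be adjusted.
With modified divisor 3000: modified quotas A 1.342, B 2.752, C 3.092, D 1.384, E 1.979.
Rounding up: A 2, B 3, C 4, D 2, E 2 (total 13).

A 2, B 3, C 4, D 2, E 2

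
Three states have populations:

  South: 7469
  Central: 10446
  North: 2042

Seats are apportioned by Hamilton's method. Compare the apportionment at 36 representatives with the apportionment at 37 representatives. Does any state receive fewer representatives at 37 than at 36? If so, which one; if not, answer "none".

At 36 seats: South 13, Central 19, North 4.
At 37 seats: South 14, Central 19, North 4.
No state's allocation decreased.

none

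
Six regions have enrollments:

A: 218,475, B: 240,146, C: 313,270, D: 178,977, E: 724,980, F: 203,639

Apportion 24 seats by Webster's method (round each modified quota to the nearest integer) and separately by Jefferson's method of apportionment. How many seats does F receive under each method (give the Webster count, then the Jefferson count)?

Webster: A 3, B 3, C 4, D 2, E 9, F 3.
Jefferson: A 3, B 3, C 4, D 2, E 10, F 2.
F gets 3 under Webster and 2 under Jefferson.

3 and 2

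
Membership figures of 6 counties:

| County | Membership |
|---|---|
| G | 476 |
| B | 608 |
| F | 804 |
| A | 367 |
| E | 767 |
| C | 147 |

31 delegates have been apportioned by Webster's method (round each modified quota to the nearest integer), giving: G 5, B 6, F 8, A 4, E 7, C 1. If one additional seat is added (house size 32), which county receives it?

Priority for the next seat is population ÷ (current seats + 0.5).
Priorities: G 86.545, B 93.538, F 94.588, A 81.556, E 102.267, C 98.000.
Highest priority: E.

E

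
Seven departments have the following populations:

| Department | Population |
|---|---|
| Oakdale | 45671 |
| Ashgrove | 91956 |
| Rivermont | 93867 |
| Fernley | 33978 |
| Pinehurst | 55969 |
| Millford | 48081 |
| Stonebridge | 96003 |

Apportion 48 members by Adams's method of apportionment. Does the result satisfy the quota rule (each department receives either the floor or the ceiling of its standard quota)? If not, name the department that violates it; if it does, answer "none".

none

Standard quotas: Oakdale 4.709, Ashgrove 9.482, Rivermont 9.679, Fernley 3.503, Pinehurst 5.771, Millford 4.958, Stonebridge 9.899.
Adams allocation: Oakdale 5, Ashgrove 9, Rivermont 9, Fernley 4, Pinehurst 6, Millford 5, Stonebridge 10.
Every allocation lies between the lower and upper quota.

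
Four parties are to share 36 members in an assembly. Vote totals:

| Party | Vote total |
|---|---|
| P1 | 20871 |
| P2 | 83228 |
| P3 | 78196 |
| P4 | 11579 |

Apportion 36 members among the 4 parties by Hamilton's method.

The standard divisor is 193874/36 ≈ 5385.389.
Standard quotas: P1 3.8755, P2 15.4544, P3 14.5200, P4 2.1501.
Lower quotas: P1 3, P2 15, P3 14, P4 2 (sum 34, leaving 2 seats).
Remainders in descending order: P1 0.8755, P3 0.5200, P2 0.4544, P4 0.1501.
The surplus seats go to P1, P3.

P1 4, P2 15, P3 15, P4 2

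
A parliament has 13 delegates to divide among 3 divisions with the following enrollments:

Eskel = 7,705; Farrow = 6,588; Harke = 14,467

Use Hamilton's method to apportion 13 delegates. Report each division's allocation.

The standard divisor is 28760/13 ≈ 2212.308.
Standard quotas: Eskel 3.4828, Farrow 2.9779, Harke 6.5393.
Lower quotas: Eskel 3, Farrow 2, Harke 6 (sum 11, leaving 2 seats).
Remainders in descending order: Farrow 0.9779, Harke 0.5393, Eskel 0.4828.
Largest remainders: Farrow, Harke receive the extra seats.

Eskel: 3; Farrow: 3; Harke: 7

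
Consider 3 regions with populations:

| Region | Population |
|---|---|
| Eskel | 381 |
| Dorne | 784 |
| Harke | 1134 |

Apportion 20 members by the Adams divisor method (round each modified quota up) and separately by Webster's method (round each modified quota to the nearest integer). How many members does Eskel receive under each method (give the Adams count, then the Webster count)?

4 and 3

Adams: Eskel 4, Dorne 7, Harke 9.
Webster: Eskel 3, Dorne 7, Harke 10.
Eskel gets 4 under Adams and 3 under Webster.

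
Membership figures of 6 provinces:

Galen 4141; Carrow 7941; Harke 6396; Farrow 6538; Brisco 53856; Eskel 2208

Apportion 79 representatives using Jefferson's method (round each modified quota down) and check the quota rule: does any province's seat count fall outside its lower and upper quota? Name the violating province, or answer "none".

Brisco

Standard quotas: Galen 4.035, Carrow 7.737, Harke 6.232, Farrow 6.370, Brisco 52.474, Eskel 2.151.
Jefferson allocation: Galen 4, Carrow 7, Harke 6, Farrow 6, Brisco 54, Eskel 2.
Brisco has quota 52.474 (lower 52, upper 53) but receives 54 — outside the quota interval.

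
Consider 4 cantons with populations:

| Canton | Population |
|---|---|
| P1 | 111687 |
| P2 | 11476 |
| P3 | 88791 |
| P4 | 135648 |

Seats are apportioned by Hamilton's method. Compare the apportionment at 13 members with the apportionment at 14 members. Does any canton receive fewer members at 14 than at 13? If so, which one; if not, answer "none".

P2

At 13 seats: P1 4, P2 1, P3 3, P4 5.
At 14 seats: P1 5, P2 0, P3 4, P4 5.
P2 drops from 1 to 0.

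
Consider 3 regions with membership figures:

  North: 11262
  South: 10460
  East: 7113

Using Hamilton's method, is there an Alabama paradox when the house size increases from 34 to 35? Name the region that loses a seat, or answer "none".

At 34 seats: North 13, South 12, East 9.
At 35 seats: North 14, South 13, East 8.
East drops from 9 to 8.

East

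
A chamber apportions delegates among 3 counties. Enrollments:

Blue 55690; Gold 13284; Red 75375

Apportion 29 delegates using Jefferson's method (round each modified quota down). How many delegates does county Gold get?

2

Standard divisor 144349/29 ≈ 4977.552; standard quotas: Blue 11.188, Gold 2.669, Red 15.143.
Rounding down gives 11, 2, 15 = 28 seats, so the divisor must be adjusted.
With modified divisor 4700: modified quotas Blue 11.849, Gold 2.826, Red 16.037.
Rounding down: Blue 11, Gold 2, Red 16 (total 29).
Gold receives 2.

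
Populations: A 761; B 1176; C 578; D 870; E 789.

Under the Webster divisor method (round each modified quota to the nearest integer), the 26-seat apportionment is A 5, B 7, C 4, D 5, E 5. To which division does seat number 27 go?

Priority for the next seat is population ÷ (current seats + 0.5).
Priorities: A 138.364, B 156.800, C 128.444, D 158.182, E 143.455.
Highest priority: D.

D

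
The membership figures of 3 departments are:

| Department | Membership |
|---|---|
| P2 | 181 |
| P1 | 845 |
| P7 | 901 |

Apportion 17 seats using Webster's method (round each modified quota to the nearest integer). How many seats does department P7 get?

8

Standard divisor 1927/17 ≈ 113.353; standard quotas: P2 1.597, P1 7.455, P7 7.949.
Rounding to the nearest integer gives P2 2, P1 7, P7 8 — total 17, matching the house size, so no adjustment is needed.
P7 receives 8.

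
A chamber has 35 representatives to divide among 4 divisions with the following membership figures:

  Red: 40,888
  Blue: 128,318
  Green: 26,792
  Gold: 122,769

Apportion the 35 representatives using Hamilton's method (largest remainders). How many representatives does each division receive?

Standard divisor: 318767 ÷ 35 ≈ 9107.629.
Standard quotas: Red 4.4894, Blue 14.0891, Green 2.9417, Gold 13.4798.
Lower quotas: Red 4, Blue 14, Green 2, Gold 13 (sum 33, leaving 2 seats).
Remainders in descending order: Green 0.9417, Red 0.4894, Gold 0.4798, Blue 0.0891.
The surplus seats go to Green, Red.

Red 5; Blue 14; Green 3; Gold 13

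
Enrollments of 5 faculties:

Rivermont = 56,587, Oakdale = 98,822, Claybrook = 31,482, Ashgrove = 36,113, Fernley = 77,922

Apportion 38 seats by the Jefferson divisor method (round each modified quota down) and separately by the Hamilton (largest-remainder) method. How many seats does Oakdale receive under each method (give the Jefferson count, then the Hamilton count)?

Jefferson: Rivermont 7, Oakdale 13, Claybrook 4, Ashgrove 4, Fernley 10.
Hamilton: Rivermont 7, Oakdale 12, Claybrook 4, Ashgrove 5, Fernley 10.
Oakdale gets 13 under Jefferson and 12 under Hamilton.

13 and 12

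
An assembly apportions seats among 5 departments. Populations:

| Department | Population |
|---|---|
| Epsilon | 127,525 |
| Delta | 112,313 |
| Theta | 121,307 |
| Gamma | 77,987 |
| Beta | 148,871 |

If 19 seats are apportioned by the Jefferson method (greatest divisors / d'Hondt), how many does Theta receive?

4

Standard divisor 588003/19 ≈ 30947.526; standard quotas: Epsilon 4.121, Delta 3.629, Theta 3.920, Gamma 2.520, Beta 4.810.
Rounding down gives 4, 3, 3, 2, 4 = 16 seats, so the divisor must be adjusted.
With modified divisor 27000: modified quotas Epsilon 4.723, Delta 4.160, Theta 4.493, Gamma 2.888, Beta 5.514.
Rounding down: Epsilon 4, Delta 4, Theta 4, Gamma 2, Beta 5 (total 19).
Theta receives 4.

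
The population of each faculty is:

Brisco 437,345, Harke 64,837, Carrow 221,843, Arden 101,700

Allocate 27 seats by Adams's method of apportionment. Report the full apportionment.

Brisco=14; Harke=2; Carrow=7; Arden=4

Standard divisor 825725/27 ≈ 30582.407; standard quotas: Brisco 14.301, Harke 2.120, Carrow 7.254, Arden 3.325.
Rounding up gives 15, 3, 8, 4 = 30 seats, so the divisor must be adjusted.
With modified divisor 33000: modified quotas Brisco 13.253, Harke 1.965, Carrow 6.723, Arden 3.082.
Rounding up: Brisco 14, Harke 2, Carrow 7, Arden 4 (total 27).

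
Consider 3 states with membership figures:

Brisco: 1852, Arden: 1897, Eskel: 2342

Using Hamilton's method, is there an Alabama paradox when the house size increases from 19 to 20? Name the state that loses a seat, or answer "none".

none

At 19 seats: Brisco 6, Arden 6, Eskel 7.
At 20 seats: Brisco 6, Arden 6, Eskel 8.
No state's allocation decreased.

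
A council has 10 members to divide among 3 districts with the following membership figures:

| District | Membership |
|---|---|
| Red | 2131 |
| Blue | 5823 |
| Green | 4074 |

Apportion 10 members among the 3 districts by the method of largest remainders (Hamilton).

The standard divisor is 12028/10 ≈ 1202.8.
Standard quotas: Red 1.7717, Blue 4.8412, Green 3.3871.
Lower quotas: Red 1, Blue 4, Green 3 (sum 8, leaving 2 seats).
Remainders in descending order: Blue 0.8412, Red 0.7717, Green 0.3871.
Largest remainders: Blue, Red receive the extra seats.

Red 2, Blue 5, Green 3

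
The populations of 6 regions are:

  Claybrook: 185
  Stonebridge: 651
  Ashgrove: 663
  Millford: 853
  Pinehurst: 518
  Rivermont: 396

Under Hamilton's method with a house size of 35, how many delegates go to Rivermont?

4

Standard divisor: 3266 ÷ 35 ≈ 93.314.
Standard quotas: Claybrook 1.983, Stonebridge 6.976, Ashgrove 7.105, Millford 9.141, Pinehurst 5.551, Rivermont 4.244.
Lower quotas: Claybrook 1, Stonebridge 6, Ashgrove 7, Millford 9, Pinehurst 5, Rivermont 4 (sum 32, leaving 3 seats).
Remainders in descending order: Claybrook 0.983, Stonebridge 0.976, Pinehurst 0.551, Rivermont 0.244, Millford 0.141, Ashgrove 0.105.
The surplus seats go to Claybrook, Stonebridge, Pinehurst.
Rivermont receives 4.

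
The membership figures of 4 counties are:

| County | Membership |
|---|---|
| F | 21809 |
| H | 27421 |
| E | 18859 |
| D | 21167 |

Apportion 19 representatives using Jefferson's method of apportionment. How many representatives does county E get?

4

Standard divisor 89256/19 ≈ 4697.684; standard quotas: F 4.643, H 5.837, E 4.015, D 4.506.
Rounding down gives 4, 5, 4, 4 = 17 seats, so the divisor must be adjusted.
With modified divisor 4300: modified quotas F 5.072, H 6.377, E 4.386, D 4.923.
Rounding down: F 5, H 6, E 4, D 4 (total 19).
E receives 4.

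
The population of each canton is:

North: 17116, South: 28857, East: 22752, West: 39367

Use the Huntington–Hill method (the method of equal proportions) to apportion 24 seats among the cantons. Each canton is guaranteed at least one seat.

With divisor 4546: modified quotas North 3.765, South 6.348, East 5.005, West 8.660.
Geometric-mean thresholds: North √(3·4)=3.464, South √(6·7)=6.481, East √(5·6)=5.477, West √(8·9)=8.485.
Each quota rounded against its threshold gives North 4, South 6, East 5, West 9 (total 24).

North: 4; South: 6; East: 5; West: 9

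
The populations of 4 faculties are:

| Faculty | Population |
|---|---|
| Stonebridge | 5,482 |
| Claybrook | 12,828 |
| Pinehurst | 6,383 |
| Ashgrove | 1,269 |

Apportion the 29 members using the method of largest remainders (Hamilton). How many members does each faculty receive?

Total 25962; standard divisor 25962/29 ≈ 895.241.
Standard quotas: Stonebridge 6.1235, Claybrook 14.3291, Pinehurst 7.1299, Ashgrove 1.4175.
Lower quotas: Stonebridge 6, Claybrook 14, Pinehurst 7, Ashgrove 1 (sum 28, leaving 1 seat).
Remainders in descending order: Ashgrove 0.4175, Claybrook 0.3291, Pinehurst 0.1299, Stonebridge 0.1235.
Largest remainder: Ashgrove receives the extra seat.

Stonebridge 6, Claybrook 14, Pinehurst 7, Ashgrove 2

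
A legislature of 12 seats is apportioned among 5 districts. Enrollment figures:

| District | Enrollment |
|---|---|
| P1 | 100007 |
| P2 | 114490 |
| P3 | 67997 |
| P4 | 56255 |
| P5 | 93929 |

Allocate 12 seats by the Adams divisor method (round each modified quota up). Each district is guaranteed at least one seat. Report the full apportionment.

Standard divisor 432678/12 ≈ 36056.5; standard quotas: P1 2.774, P2 3.175, P3 1.886, P4 1.560, P5 2.605.
Rounding up gives 3, 4, 2, 2, 3 = 14 seats, so the divisor must be adjusted.
With modified divisor 48500: modified quotas P1 2.062, P2 2.361, P3 1.402, P4 1.160, P5 1.937.
Rounding up: P1 3, P2 3, P3 2, P4 2, P5 2 (total 12).

P1 3; P2 3; P3 2; P4 2; P5 2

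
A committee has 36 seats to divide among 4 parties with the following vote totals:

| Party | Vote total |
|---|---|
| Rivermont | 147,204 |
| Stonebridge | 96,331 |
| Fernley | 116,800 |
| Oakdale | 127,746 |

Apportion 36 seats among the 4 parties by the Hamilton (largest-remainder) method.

Rivermont: 11; Stonebridge: 7; Fernley: 9; Oakdale: 9

The standard divisor is 488081/36 ≈ 13557.806.
Standard quotas: Rivermont 10.8575, Stonebridge 7.1052, Fernley 8.6150, Oakdale 9.4223.
Lower quotas: Rivermont 10, Stonebridge 7, Fernley 8, Oakdale 9 (sum 34, leaving 2 seats).
Remainders in descending order: Rivermont 0.8575, Fernley 0.6150, Oakdale 0.4223, Stonebridge 0.1052.
The surplus seats go to Rivermont, Fernley.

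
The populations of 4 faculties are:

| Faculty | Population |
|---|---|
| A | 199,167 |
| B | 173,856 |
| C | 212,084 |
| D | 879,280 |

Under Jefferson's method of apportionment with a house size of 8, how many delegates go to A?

1

Standard divisor 1464387/8 ≈ 183048.375; standard quotas: A 1.088, B 0.950, C 1.159, D 4.804.
Rounding down gives 1, 0, 1, 4 = 6 seats, so the divisor must be adjusted.
With modified divisor 160200: modified quotas A 1.243, B 1.085, C 1.324, D 5.489.
Rounding down: A 1, B 1, C 1, D 5 (total 8).
A receives 1.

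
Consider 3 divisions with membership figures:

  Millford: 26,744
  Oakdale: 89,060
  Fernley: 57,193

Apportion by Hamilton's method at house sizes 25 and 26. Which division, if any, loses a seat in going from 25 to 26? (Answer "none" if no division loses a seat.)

At 25 seats: Millford 4, Oakdale 13, Fernley 8.
At 26 seats: Millford 4, Oakdale 13, Fernley 9.
No division's allocation decreased.

none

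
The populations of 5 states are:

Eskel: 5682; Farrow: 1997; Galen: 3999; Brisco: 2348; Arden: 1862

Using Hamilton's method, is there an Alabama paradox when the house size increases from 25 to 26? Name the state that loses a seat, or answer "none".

none

At 25 seats: Eskel 9, Farrow 3, Galen 6, Brisco 4, Arden 3.
At 26 seats: Eskel 9, Farrow 3, Galen 7, Brisco 4, Arden 3.
No state's allocation decreased.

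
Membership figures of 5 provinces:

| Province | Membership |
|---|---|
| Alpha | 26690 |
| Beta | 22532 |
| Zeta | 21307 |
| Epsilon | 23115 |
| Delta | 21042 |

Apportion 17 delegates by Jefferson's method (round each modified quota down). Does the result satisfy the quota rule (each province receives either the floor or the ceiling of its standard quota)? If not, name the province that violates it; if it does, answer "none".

Standard quotas: Alpha 3.956, Beta 3.340, Zeta 3.158, Epsilon 3.426, Delta 3.119.
Jefferson allocation: Alpha 4, Beta 3, Zeta 3, Epsilon 4, Delta 3.
Every allocation lies between the lower and upper quota.

none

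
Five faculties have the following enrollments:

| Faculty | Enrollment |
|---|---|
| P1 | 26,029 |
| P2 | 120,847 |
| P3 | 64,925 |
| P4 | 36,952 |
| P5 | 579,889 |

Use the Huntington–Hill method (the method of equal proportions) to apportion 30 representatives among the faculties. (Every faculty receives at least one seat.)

P1 1; P2 5; P3 2; P4 1; P5 21

With divisor 27001: modified quotas P1 0.964, P2 4.476, P3 2.405, P4 1.369, P5 21.477.
Geometric-mean thresholds: P1 (min 1), P2 √(4·5)=4.472, P3 √(2·3)=2.449, P4 √(1·2)=1.414, P5 √(21·22)=21.494.
Each quota rounded against its threshold gives P1 1, P2 5, P3 2, P4 1, P5 21 (total 30).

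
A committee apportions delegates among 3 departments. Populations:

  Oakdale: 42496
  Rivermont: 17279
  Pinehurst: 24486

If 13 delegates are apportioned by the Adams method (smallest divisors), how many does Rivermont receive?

Standard divisor 84261/13 ≈ 6481.615; standard quotas: Oakdale 6.556, Rivermont 2.666, Pinehurst 3.778.
Rounding up gives 7, 3, 4 = 14 seats, so the divisor must be adjusted.
With modified divisor 7600: modified quotas Oakdale 5.592, Rivermont 2.274, Pinehurst 3.222.
Rounding up: Oakdale 6, Rivermont 3, Pinehurst 4 (total 13).
Rivermont receives 3.

3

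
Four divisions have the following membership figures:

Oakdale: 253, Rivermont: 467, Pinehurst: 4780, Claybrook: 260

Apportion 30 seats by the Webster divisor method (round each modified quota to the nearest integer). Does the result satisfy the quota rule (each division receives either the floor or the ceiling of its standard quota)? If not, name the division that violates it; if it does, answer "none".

Standard quotas: Oakdale 1.318, Rivermont 2.432, Pinehurst 24.896, Claybrook 1.354.
Webster allocation: Oakdale 1, Rivermont 2, Pinehurst 26, Claybrook 1.
Pinehurst has quota 24.896 (lower 24, upper 25) but receives 26 — outside the quota interval.

Pinehurst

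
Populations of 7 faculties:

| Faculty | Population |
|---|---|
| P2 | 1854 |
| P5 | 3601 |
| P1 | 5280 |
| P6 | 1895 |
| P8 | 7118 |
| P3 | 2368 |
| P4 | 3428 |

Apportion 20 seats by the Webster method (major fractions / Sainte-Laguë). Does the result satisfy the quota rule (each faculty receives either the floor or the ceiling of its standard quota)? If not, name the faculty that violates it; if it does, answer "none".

Standard quotas: P2 1.452, P5 2.819, P1 4.134, P6 1.484, P8 5.573, P3 1.854, P4 2.684.
Webster allocation: P2 1, P5 3, P1 4, P6 1, P8 6, P3 2, P4 3.
Every allocation lies between the lower and upper quota.

none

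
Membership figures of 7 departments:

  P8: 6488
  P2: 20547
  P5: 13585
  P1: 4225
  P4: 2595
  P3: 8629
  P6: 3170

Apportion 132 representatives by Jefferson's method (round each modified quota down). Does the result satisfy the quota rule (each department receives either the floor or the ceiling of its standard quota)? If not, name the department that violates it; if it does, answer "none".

Standard quotas: P8 14.457, P2 45.784, P5 30.271, P1 9.414, P4 5.782, P3 19.228, P6 7.064.
Jefferson allocation: P8 14, P2 47, P5 31, P1 9, P4 5, P3 19, P6 7.
P2 has quota 45.784 (lower 45, upper 46) but receives 47 — outside the quota interval.

P2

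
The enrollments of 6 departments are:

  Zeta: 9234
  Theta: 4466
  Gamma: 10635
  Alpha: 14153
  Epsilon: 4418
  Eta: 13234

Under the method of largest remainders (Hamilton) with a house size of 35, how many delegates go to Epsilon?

3

Standard divisor: 56140 ÷ 35 = 1604.
Standard quotas: Zeta 5.7569, Theta 2.7843, Gamma 6.6303, Alpha 8.8236, Epsilon 2.7544, Eta 8.2506.
Lower quotas: Zeta 5, Theta 2, Gamma 6, Alpha 8, Epsilon 2, Eta 8 (sum 31, leaving 4 seats).
Remainders in descending order: Alpha 0.8236, Theta 0.7843, Zeta 0.7569, Epsilon 0.7544, Gamma 0.6303, Eta 0.2506.
The surplus seats go to Alpha, Theta, Zeta, Epsilon.
Epsilon receives 3.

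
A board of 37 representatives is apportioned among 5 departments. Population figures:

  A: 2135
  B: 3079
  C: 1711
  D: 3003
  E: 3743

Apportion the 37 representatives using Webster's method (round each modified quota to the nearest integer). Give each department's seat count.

Standard divisor 13671/37 ≈ 369.486; standard quotas: A 5.778, B 8.333, C 4.631, D 8.127, E 10.130.
Rounding to the nearest integer gives A 6, B 8, C 5, D 8, E 10 — total 37, matching the house size, so no adjustment is needed.

A=6, B=8, C=5, D=8, E=10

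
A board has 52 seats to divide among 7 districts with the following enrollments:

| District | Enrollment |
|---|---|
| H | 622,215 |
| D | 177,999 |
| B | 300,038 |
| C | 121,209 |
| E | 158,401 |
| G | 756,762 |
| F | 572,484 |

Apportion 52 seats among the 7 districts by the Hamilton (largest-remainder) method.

Total 2709108; standard divisor 2709108/52 ≈ 52098.231.
Standard quotas: H 11.9431, D 3.4166, B 5.7591, C 2.3265, E 3.0404, G 14.5257, F 10.9885.
Lower quotas: H 11, D 3, B 5, C 2, E 3, G 14, F 10 (sum 48, leaving 4 seats).
Remainders in descending order: F 0.9885, H 0.9431, B 0.7591, G 0.5257, D 0.4166, C 0.3265, E 0.0404.
Largest remainders: F, H, B, G receive the extra seats.

H 12; D 3; B 6; C 2; E 3; G 15; F 11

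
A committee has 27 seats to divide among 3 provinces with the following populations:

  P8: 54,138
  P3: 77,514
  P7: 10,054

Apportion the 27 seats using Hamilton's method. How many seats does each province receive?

P8 10; P3 15; P7 2

The standard divisor is 141706/27 ≈ 5248.37.
Standard quotas: P8 10.3152, P3 14.7692, P7 1.9156.
Lower quotas: P8 10, P3 14, P7 1 (sum 25, leaving 2 seats).
Remainders in descending order: P7 0.9156, P3 0.7692, P8 0.3152.
Largest remainders: P7, P3 receive the extra seats.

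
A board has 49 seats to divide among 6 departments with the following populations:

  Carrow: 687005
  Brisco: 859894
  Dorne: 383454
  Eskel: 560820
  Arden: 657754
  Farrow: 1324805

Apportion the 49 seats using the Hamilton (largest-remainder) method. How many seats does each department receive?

Carrow=8, Brisco=9, Dorne=4, Eskel=6, Arden=7, Farrow=15

Standard divisor: 4473732 ÷ 49 ≈ 91300.653.
Standard quotas: Carrow 7.5246, Brisco 9.4183, Dorne 4.1999, Eskel 6.1426, Arden 7.2043, Farrow 14.5104.
Lower quotas: Carrow 7, Brisco 9, Dorne 4, Eskel 6, Arden 7, Farrow 14 (sum 47, leaving 2 seats).
Remainders in descending order: Carrow 0.5246, Farrow 0.5104, Brisco 0.4183, Arden 0.2043, Dorne 0.1999, Eskel 0.1426.
Largest remainders: Carrow, Farrow receive the extra seats.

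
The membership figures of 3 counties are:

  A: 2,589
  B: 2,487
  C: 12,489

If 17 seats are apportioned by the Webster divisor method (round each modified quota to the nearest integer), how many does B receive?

Standard divisor 17565/17 ≈ 1033.235; standard quotas: A 2.506, B 2.407, C 12.087.
Rounding to the nearest integer gives A 3, B 2, C 12 — total 17, matching the house size, so no adjustment is needed.
B receives 2.

2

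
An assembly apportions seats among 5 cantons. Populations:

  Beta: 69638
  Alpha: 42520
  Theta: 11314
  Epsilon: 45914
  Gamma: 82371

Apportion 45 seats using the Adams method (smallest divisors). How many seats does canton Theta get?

Standard divisor 251757/45 ≈ 5594.6; standard quotas: Beta 12.447, Alpha 7.600, Theta 2.022, Epsilon 8.207, Gamma 14.723.
Rounding up gives 13, 8, 3, 9, 15 = 48 seats, so the divisor must be adjusted.
With modified divisor 5840: modified quotas Beta 11.924, Alpha 7.281, Theta 1.937, Epsilon 7.862, Gamma 14.105.
Rounding up: Beta 12, Alpha 8, Theta 2, Epsilon 8, Gamma 15 (total 45).
Theta receives 2.

2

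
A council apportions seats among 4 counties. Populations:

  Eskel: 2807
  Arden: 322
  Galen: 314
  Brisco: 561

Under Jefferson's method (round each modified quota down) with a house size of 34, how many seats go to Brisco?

Standard divisor 4004/34 ≈ 117.765; standard quotas: Eskel 23.836, Arden 2.734, Galen 2.666, Brisco 4.764.
Rounding down gives 23, 2, 2, 4 = 31 seats, so the divisor must be adjusted.
With modified divisor 110: modified quotas Eskel 25.518, Arden 2.927, Galen 2.855, Brisco 5.100.
Rounding down: Eskel 25, Arden 2, Galen 2, Brisco 5 (total 34).
Brisco receives 5.

5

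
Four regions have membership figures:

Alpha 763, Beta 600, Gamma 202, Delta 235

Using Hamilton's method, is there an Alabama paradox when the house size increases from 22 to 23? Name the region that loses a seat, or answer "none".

Gamma

At 22 seats: Alpha 9, Beta 7, Gamma 3, Delta 3.
At 23 seats: Alpha 10, Beta 8, Gamma 2, Delta 3.
Gamma drops from 3 to 2.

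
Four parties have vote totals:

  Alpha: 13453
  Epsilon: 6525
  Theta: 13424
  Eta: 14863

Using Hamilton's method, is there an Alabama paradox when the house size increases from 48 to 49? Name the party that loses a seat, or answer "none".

Epsilon

At 48 seats: Alpha 13, Epsilon 7, Theta 13, Eta 15.
At 49 seats: Alpha 14, Epsilon 6, Theta 14, Eta 15.
Epsilon drops from 7 to 6.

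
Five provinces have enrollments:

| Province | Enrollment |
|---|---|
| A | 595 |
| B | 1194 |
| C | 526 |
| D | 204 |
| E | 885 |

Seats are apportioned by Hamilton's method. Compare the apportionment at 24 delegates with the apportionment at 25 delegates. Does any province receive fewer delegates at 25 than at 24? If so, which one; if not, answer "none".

At 24 seats: A 4, B 8, C 4, D 2, E 6.
At 25 seats: A 4, B 9, C 4, D 1, E 7.
D drops from 2 to 1.

D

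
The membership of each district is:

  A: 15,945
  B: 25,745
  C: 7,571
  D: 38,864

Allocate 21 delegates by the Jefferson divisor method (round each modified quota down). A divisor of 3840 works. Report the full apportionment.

A=4; B=6; C=1; D=10

With modified divisor 3840: modified quotas A 4.152, B 6.704, C 1.972, D 10.121.
Rounding down: A 4, B 6, C 1, D 10 (total 21).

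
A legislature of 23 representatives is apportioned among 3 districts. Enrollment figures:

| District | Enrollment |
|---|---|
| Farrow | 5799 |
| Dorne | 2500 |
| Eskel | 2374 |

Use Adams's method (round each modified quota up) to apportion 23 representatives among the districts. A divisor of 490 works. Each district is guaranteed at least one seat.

With modified divisor 490: modified quotas Farrow 11.835, Dorne 5.102, Eskel 4.845.
Rounding up: Farrow 12, Dorne 6, Eskel 5 (total 23).

Farrow: 12; Dorne: 6; Eskel: 5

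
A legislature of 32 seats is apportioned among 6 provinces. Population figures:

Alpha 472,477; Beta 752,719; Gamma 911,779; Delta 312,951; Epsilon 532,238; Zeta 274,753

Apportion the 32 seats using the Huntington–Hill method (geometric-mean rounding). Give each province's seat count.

With divisor 103118: modified quotas Alpha 4.582, Beta 7.300, Gamma 8.842, Delta 3.035, Epsilon 5.161, Zeta 2.664.
Geometric-mean thresholds: Alpha √(4·5)=4.472, Beta √(7·8)=7.483, Gamma √(8·9)=8.485, Delta √(3·4)=3.464, Epsilon √(5·6)=5.477, Zeta √(2·3)=2.449.
Each quota rounded against its threshold gives Alpha 5, Beta 7, Gamma 9, Delta 3, Epsilon 5, Zeta 3 (total 32).

Alpha 5, Beta 7, Gamma 9, Delta 3, Epsilon 5, Zeta 3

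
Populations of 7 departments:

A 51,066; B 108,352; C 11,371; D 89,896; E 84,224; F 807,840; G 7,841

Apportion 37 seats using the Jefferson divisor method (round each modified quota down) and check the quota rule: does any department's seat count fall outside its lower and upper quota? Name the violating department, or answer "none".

F

Standard quotas: A 1.628, B 3.454, C 0.363, D 2.866, E 2.685, F 25.754, G 0.250.
Jefferson allocation: A 1, B 3, C 0, D 3, E 2, F 28, G 0.
F has quota 25.754 (lower 25, upper 26) but receives 28 — outside the quota interval.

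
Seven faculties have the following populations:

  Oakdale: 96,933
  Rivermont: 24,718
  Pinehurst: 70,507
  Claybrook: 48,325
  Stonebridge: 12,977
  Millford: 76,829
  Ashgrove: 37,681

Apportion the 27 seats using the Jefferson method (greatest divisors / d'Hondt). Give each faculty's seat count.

Oakdale=7, Rivermont=2, Pinehurst=5, Claybrook=3, Stonebridge=1, Millford=6, Ashgrove=3

Standard divisor 367970/27 ≈ 13628.519; standard quotas: Oakdale 7.113, Rivermont 1.814, Pinehurst 5.173, Claybrook 3.546, Stonebridge 0.952, Millford 5.637, Ashgrove 2.765.
Rounding down gives 7, 1, 5, 3, 0, 5, 2 = 23 seats, so the divisor must be adjusted.
With modified divisor 12200: modified quotas Oakdale 7.945, Rivermont 2.026, Pinehurst 5.779, Claybrook 3.961, Stonebridge 1.064, Millford 6.297, Ashgrove 3.089.
Rounding down: Oakdale 7, Rivermont 2, Pinehurst 5, Claybrook 3, Stonebridge 1, Millford 6, Ashgrove 3 (total 27).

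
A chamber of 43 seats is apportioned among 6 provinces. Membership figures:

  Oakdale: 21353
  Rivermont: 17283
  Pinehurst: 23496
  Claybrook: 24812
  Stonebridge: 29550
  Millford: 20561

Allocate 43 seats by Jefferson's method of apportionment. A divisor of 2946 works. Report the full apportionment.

With modified divisor 2946: modified quotas Oakdale 7.248, Rivermont 5.867, Pinehurst 7.976, Claybrook 8.422, Stonebridge 10.031, Millford 6.979.
Rounding down: Oakdale 7, Rivermont 5, Pinehurst 7, Claybrook 8, Stonebridge 10, Millford 6 (total 43).

Oakdale: 7; Rivermont: 5; Pinehurst: 7; Claybrook: 8; Stonebridge: 10; Millford: 6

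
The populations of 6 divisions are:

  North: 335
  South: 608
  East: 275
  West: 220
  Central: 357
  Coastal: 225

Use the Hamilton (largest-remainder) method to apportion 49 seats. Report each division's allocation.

Total 2020; standard divisor 2020/49 ≈ 41.224.
Standard quotas: North 8.126, South 14.749, East 6.671, West 5.337, Central 8.660, Coastal 5.458.
Lower quotas: North 8, South 14, East 6, West 5, Central 8, Coastal 5 (sum 46, leaving 3 seats).
Remainders in descending order: South 0.749, East 0.671, Central 0.660, Coastal 0.458, West 0.337, North 0.126.
Largest remainders: South, East, Central receive the extra seats.

North 8, South 15, East 7, West 5, Central 9, Coastal 5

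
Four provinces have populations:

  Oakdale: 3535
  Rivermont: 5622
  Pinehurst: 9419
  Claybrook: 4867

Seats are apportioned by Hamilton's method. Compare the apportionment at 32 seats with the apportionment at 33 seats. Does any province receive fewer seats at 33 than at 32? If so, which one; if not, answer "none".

At 32 seats: Oakdale 5, Rivermont 8, Pinehurst 13, Claybrook 6.
At 33 seats: Oakdale 5, Rivermont 8, Pinehurst 13, Claybrook 7.
No province's allocation decreased.

none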